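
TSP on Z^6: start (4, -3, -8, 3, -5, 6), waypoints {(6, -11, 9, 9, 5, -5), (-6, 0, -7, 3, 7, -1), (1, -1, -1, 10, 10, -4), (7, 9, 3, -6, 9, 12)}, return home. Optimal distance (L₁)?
210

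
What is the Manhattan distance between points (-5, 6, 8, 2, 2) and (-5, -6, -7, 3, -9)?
39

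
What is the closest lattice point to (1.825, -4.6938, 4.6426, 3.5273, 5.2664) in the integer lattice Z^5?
(2, -5, 5, 4, 5)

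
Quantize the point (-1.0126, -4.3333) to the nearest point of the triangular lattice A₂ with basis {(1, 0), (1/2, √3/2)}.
(-1.5, -4.33)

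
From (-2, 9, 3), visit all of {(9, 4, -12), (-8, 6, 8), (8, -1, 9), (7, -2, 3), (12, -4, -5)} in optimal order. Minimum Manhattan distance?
79
(one optimal route: (-2, 9, 3) → (-8, 6, 8) → (8, -1, 9) → (7, -2, 3) → (12, -4, -5) → (9, 4, -12))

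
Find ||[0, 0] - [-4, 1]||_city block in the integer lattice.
5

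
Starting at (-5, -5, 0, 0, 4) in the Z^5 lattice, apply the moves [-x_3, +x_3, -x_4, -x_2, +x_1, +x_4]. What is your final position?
(-4, -6, 0, 0, 4)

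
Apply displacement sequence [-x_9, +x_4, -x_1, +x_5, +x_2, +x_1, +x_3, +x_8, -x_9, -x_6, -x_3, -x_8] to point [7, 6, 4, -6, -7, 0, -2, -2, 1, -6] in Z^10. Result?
(7, 7, 4, -5, -6, -1, -2, -2, -1, -6)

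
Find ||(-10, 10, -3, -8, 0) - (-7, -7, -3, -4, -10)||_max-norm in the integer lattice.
17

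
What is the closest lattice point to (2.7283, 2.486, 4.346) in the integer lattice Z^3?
(3, 2, 4)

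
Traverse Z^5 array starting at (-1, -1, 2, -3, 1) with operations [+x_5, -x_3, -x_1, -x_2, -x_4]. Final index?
(-2, -2, 1, -4, 2)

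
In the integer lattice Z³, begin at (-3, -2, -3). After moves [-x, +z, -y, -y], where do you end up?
(-4, -4, -2)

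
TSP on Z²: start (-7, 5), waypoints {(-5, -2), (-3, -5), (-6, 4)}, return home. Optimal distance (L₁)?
28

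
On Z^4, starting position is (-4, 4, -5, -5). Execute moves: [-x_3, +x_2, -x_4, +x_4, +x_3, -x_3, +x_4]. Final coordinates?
(-4, 5, -6, -4)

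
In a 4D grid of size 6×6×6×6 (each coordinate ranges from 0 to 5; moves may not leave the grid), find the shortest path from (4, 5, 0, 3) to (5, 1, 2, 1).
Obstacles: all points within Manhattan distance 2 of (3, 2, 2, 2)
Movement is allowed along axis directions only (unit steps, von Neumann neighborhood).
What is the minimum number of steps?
9
(one shortest path: (4, 5, 0, 3) → (5, 5, 0, 3) → (5, 4, 0, 3) → (5, 3, 0, 3) → (5, 2, 0, 3) → (5, 1, 0, 3) → (5, 1, 1, 3) → (5, 1, 2, 3) → (5, 1, 2, 2) → (5, 1, 2, 1))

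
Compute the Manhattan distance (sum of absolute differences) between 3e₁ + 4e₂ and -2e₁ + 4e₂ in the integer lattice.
5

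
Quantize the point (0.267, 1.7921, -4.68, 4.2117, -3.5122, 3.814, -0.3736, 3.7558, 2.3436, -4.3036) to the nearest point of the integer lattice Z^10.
(0, 2, -5, 4, -4, 4, 0, 4, 2, -4)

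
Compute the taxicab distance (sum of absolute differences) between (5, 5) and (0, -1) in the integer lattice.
11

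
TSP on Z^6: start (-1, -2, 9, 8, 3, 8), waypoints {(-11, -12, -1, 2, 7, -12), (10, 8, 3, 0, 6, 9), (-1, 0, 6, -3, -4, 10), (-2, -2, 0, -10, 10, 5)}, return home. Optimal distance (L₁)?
216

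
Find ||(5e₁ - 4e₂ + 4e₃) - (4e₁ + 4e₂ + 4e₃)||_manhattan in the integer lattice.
9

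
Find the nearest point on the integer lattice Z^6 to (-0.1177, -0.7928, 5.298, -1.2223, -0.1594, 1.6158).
(0, -1, 5, -1, 0, 2)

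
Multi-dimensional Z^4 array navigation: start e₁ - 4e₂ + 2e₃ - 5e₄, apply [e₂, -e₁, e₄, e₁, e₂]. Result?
(1, -2, 2, -4)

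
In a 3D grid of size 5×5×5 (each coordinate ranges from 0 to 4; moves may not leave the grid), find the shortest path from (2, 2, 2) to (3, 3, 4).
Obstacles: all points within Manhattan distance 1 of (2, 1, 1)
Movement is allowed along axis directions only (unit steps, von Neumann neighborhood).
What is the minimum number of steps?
4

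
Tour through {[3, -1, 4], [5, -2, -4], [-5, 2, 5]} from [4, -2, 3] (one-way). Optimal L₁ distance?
31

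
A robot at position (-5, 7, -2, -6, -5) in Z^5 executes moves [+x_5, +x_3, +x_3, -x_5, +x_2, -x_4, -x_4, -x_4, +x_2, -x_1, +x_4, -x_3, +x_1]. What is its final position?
(-5, 9, -1, -8, -5)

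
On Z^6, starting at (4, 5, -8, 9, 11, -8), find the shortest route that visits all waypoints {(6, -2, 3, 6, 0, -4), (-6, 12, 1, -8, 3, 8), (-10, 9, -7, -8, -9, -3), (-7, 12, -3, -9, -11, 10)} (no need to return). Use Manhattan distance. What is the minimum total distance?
143
(one optimal route: (4, 5, -8, 9, 11, -8) → (6, -2, 3, 6, 0, -4) → (-6, 12, 1, -8, 3, 8) → (-7, 12, -3, -9, -11, 10) → (-10, 9, -7, -8, -9, -3))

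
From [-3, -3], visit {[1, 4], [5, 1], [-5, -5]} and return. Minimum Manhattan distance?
38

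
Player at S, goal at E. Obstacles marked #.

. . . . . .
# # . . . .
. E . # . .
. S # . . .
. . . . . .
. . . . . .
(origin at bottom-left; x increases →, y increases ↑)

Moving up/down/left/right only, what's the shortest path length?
1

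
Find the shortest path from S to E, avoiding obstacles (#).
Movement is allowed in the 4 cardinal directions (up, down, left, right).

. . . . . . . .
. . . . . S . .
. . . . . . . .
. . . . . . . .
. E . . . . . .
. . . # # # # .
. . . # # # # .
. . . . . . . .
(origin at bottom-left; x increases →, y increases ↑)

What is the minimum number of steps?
7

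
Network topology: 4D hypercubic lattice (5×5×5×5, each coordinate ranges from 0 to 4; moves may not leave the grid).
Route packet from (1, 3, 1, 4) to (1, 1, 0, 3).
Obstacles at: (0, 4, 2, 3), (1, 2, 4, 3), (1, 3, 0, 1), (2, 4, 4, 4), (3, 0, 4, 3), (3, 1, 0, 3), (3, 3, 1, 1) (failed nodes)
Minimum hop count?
4
(one shortest path: (1, 3, 1, 4) → (1, 2, 1, 4) → (1, 1, 1, 4) → (1, 1, 0, 4) → (1, 1, 0, 3))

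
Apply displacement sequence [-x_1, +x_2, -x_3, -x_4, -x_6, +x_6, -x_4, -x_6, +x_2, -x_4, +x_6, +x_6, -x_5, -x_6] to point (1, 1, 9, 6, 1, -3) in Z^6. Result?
(0, 3, 8, 3, 0, -3)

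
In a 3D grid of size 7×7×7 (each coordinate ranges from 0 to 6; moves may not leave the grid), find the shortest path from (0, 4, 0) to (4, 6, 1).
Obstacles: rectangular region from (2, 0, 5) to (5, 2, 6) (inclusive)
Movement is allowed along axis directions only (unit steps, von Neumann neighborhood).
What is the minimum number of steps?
7
(one shortest path: (0, 4, 0) → (1, 4, 0) → (2, 4, 0) → (3, 4, 0) → (4, 4, 0) → (4, 5, 0) → (4, 6, 0) → (4, 6, 1))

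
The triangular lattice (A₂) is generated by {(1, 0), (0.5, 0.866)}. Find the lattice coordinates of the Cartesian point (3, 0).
3b₁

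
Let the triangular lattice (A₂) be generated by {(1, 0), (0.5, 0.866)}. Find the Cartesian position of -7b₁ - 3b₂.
(-8.5, -2.598)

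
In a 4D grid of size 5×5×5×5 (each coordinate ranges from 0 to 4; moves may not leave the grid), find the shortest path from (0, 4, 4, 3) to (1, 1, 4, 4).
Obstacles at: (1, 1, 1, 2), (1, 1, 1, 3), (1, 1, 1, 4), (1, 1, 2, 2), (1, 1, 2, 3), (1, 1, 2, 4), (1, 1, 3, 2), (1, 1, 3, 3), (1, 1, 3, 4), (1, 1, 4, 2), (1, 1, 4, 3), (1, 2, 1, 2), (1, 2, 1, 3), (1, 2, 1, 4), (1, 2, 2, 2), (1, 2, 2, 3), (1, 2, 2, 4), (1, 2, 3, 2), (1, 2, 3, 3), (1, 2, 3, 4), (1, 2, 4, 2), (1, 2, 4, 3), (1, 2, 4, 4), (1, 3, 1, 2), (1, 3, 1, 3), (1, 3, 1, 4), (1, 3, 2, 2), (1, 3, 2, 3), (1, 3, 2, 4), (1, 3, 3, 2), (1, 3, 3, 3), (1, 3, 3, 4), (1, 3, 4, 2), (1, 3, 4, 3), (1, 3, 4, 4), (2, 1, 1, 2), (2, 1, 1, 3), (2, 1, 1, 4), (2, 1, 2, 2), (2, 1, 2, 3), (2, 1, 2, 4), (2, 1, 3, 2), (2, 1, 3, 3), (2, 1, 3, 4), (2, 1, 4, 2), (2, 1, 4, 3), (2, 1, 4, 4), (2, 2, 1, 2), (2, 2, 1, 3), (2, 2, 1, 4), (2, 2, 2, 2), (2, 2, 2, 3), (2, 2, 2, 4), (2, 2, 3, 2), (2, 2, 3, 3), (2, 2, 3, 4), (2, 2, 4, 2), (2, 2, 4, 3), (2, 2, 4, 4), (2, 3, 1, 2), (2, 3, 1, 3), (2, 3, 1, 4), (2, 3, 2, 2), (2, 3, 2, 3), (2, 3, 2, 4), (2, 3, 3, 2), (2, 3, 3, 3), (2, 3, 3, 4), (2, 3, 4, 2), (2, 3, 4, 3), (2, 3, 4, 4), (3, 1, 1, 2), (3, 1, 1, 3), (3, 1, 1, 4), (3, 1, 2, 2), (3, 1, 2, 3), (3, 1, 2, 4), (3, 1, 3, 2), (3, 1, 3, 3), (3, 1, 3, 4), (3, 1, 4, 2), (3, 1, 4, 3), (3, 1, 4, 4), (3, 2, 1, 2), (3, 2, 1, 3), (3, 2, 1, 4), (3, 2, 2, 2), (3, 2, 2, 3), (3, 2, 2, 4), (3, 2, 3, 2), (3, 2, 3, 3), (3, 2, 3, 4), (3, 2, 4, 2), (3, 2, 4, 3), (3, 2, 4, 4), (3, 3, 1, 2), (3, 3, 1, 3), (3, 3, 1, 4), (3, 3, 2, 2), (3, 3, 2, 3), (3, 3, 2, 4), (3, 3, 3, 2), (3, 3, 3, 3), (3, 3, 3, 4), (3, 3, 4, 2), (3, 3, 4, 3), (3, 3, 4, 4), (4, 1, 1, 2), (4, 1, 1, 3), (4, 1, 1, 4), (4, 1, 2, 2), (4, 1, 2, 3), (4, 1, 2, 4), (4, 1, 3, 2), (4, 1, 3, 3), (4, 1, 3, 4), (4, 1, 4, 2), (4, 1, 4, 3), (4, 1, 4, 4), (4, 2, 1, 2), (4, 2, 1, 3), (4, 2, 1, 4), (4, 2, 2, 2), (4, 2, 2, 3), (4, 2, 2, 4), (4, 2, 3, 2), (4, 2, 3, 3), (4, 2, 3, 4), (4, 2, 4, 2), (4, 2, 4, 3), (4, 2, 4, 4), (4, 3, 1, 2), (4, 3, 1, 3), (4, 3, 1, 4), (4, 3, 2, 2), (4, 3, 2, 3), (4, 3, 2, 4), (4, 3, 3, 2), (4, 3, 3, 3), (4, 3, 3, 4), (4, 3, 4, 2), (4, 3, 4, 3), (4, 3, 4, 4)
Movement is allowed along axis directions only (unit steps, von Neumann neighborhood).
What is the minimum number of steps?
5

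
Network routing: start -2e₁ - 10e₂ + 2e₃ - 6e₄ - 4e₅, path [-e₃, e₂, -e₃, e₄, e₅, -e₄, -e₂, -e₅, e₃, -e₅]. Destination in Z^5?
(-2, -10, 1, -6, -5)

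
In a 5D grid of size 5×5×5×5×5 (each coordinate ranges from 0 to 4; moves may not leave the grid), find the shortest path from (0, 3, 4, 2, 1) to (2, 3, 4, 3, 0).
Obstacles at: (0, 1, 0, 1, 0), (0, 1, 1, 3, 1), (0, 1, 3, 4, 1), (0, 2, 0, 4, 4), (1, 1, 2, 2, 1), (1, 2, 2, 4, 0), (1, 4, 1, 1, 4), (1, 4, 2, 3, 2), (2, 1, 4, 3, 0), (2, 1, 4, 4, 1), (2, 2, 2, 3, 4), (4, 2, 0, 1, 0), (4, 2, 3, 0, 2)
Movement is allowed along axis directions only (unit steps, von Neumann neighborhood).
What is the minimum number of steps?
4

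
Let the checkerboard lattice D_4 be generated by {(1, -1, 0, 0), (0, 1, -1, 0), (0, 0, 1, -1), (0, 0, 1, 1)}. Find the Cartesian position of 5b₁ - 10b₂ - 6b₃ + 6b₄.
(5, -15, 10, 12)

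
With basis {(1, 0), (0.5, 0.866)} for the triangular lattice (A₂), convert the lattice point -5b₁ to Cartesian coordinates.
(-5, 0)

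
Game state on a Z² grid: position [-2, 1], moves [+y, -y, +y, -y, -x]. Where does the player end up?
(-3, 1)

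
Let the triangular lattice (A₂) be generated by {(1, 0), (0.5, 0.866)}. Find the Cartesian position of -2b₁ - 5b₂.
(-4.5, -4.33)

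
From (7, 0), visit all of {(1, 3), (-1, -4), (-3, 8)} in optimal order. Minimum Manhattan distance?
30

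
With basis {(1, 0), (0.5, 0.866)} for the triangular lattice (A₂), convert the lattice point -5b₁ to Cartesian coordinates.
(-5, 0)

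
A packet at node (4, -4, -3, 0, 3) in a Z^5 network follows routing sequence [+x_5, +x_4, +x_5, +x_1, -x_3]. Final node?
(5, -4, -4, 1, 5)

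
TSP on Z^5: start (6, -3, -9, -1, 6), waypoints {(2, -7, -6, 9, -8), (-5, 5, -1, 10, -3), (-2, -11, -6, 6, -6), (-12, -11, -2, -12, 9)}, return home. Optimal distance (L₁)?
184
(one optimal route: (6, -3, -9, -1, 6) → (2, -7, -6, 9, -8) → (-2, -11, -6, 6, -6) → (-5, 5, -1, 10, -3) → (-12, -11, -2, -12, 9) → (6, -3, -9, -1, 6))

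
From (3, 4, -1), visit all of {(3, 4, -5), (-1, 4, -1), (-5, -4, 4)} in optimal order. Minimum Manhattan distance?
29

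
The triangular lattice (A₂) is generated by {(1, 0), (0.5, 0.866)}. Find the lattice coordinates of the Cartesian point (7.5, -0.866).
8b₁ - b₂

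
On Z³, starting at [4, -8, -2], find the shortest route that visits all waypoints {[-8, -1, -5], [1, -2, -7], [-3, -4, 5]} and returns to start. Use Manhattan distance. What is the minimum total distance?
62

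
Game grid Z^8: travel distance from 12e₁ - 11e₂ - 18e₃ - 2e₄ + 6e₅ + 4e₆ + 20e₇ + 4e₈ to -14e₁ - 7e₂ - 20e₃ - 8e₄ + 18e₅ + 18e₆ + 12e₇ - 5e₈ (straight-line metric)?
34.8855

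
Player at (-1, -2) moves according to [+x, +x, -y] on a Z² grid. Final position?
(1, -3)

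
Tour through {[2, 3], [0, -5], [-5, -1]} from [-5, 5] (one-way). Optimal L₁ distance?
25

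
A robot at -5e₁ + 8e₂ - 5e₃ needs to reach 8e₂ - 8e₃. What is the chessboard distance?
5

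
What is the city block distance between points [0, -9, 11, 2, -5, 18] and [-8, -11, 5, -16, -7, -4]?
58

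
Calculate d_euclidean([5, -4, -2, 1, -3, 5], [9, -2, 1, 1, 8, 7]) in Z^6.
12.4097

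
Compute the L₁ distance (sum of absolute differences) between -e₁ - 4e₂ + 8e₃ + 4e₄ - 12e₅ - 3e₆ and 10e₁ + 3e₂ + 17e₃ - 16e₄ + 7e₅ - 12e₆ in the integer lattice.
75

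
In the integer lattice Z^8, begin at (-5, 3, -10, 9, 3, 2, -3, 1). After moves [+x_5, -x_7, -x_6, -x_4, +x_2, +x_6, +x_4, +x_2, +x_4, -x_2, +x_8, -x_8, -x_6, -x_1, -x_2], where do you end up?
(-6, 3, -10, 10, 4, 1, -4, 1)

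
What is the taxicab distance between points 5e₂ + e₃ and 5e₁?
11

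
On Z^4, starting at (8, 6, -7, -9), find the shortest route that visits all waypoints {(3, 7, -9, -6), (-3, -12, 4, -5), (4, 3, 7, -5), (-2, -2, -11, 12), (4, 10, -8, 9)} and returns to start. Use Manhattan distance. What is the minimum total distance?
148
(one optimal route: (8, 6, -7, -9) → (3, 7, -9, -6) → (4, 10, -8, 9) → (-2, -2, -11, 12) → (-3, -12, 4, -5) → (4, 3, 7, -5) → (8, 6, -7, -9))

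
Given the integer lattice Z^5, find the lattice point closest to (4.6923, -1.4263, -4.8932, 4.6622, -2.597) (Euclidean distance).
(5, -1, -5, 5, -3)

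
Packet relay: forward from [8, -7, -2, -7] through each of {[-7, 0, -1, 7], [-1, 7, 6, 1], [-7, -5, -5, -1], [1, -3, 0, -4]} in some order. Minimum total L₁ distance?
77
(one optimal route: (8, -7, -2, -7) → (1, -3, 0, -4) → (-7, -5, -5, -1) → (-7, 0, -1, 7) → (-1, 7, 6, 1))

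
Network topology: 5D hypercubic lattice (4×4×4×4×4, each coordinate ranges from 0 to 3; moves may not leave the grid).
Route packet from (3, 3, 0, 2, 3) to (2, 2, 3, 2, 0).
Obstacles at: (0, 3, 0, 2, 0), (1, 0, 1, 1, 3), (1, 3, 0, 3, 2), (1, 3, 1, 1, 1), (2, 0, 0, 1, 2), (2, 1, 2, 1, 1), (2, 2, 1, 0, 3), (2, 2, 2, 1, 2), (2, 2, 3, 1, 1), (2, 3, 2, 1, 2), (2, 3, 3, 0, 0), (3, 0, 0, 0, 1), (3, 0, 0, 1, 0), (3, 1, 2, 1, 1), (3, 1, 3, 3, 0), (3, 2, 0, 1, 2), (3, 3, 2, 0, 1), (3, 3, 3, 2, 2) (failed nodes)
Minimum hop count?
8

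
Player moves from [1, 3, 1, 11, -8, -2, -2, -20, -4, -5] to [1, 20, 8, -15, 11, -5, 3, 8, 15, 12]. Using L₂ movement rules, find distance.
53.3198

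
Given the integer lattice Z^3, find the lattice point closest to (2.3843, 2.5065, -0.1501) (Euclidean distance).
(2, 3, 0)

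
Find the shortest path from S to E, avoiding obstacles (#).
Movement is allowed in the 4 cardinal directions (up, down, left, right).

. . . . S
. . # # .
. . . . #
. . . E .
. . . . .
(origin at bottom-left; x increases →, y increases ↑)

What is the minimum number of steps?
8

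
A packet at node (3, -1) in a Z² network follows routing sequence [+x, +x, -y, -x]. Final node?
(4, -2)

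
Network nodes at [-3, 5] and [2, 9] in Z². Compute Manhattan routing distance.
9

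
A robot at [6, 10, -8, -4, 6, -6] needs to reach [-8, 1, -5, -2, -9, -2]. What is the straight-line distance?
23.0434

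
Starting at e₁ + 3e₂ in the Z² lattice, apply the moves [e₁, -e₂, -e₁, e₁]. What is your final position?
(2, 2)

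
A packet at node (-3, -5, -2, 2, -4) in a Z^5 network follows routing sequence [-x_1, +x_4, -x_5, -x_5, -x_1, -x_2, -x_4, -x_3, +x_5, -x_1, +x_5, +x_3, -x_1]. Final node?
(-7, -6, -2, 2, -4)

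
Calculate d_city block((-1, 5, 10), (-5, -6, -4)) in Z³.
29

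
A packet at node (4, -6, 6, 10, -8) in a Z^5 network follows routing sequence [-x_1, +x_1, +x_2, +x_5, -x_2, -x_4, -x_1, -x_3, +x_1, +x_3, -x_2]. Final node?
(4, -7, 6, 9, -7)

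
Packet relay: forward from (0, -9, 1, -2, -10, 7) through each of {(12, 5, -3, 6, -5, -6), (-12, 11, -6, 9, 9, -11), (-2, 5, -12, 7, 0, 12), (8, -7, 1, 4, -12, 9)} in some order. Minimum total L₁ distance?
167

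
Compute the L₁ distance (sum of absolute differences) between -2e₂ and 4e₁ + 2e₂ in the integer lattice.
8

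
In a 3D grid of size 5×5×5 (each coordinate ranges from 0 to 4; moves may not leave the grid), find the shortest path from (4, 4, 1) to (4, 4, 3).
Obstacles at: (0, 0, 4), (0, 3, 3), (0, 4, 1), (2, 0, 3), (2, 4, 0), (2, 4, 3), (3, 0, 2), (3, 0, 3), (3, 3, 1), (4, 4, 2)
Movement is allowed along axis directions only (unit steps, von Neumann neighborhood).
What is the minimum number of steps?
4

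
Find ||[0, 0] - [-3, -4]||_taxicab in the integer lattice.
7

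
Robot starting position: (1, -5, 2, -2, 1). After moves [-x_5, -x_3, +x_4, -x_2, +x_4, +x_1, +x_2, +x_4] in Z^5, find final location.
(2, -5, 1, 1, 0)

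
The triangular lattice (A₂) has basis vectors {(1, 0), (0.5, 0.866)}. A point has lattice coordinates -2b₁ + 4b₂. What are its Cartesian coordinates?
(0, 3.464)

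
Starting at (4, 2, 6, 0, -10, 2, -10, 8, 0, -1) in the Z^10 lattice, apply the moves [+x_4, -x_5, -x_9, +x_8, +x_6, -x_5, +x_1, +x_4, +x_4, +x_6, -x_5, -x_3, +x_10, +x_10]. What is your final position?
(5, 2, 5, 3, -13, 4, -10, 9, -1, 1)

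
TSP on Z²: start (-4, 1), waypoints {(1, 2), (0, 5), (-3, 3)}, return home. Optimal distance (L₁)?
18
(one optimal route: (-4, 1) → (1, 2) → (0, 5) → (-3, 3) → (-4, 1))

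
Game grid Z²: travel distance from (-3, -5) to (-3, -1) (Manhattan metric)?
4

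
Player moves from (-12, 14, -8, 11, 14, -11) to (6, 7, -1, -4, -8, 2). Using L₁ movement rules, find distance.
82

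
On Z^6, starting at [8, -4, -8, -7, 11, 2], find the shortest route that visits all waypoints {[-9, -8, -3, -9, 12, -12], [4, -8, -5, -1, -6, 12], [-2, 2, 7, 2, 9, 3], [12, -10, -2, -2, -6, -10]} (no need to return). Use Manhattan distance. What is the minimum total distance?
185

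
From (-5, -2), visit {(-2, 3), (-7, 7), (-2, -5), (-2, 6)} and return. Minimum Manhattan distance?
34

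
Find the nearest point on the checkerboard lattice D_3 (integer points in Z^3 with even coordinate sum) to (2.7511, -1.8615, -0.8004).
(3, -2, -1)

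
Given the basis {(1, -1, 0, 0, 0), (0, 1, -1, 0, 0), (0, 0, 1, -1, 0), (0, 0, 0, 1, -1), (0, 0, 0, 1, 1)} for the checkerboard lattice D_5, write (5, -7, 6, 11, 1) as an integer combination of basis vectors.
5b₁ - 2b₂ + 4b₃ + 7b₄ + 8b₅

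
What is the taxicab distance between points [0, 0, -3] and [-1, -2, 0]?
6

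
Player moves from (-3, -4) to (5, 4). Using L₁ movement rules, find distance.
16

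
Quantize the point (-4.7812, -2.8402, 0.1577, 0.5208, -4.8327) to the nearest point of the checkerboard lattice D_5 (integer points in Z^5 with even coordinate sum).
(-5, -3, 0, 1, -5)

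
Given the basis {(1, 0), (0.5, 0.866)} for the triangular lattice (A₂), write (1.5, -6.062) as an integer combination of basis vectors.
5b₁ - 7b₂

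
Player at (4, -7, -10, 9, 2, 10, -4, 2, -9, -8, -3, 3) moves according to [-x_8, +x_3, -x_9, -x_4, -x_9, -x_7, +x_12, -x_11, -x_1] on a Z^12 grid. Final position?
(3, -7, -9, 8, 2, 10, -5, 1, -11, -8, -4, 4)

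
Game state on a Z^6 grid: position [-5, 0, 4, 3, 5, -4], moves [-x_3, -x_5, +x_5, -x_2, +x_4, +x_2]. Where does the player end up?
(-5, 0, 3, 4, 5, -4)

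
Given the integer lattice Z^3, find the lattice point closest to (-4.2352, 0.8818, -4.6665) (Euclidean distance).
(-4, 1, -5)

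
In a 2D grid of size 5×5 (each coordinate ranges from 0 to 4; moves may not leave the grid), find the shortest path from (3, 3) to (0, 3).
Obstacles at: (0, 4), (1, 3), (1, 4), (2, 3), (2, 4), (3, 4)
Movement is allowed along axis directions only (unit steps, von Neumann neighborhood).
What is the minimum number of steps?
5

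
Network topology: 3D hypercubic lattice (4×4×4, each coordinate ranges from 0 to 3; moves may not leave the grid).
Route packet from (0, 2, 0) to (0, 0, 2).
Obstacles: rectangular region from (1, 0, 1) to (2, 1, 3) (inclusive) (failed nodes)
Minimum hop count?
4
(one shortest path: (0, 2, 0) → (0, 1, 0) → (0, 0, 0) → (0, 0, 1) → (0, 0, 2))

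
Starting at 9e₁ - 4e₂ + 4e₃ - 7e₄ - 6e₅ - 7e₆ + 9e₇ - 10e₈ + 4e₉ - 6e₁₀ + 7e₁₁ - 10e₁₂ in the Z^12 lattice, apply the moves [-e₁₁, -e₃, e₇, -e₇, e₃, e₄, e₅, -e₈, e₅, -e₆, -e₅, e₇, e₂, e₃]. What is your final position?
(9, -3, 5, -6, -5, -8, 10, -11, 4, -6, 6, -10)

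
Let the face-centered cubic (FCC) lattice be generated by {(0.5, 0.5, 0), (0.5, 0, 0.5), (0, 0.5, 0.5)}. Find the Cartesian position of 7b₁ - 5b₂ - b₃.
(1, 3, -3)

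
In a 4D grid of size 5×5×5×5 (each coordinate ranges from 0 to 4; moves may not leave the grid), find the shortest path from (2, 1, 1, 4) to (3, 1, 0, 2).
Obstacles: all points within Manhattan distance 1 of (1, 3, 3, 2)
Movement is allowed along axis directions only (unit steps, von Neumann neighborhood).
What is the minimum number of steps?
4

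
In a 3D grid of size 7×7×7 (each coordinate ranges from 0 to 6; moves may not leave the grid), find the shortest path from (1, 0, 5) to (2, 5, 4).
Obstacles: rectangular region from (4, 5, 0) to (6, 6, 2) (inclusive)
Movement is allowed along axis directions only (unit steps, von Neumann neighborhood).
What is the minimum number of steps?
7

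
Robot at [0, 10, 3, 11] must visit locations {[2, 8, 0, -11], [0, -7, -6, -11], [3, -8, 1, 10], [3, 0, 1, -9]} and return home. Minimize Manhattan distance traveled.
116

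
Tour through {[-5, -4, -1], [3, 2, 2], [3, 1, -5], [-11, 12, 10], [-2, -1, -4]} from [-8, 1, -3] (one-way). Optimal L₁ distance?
67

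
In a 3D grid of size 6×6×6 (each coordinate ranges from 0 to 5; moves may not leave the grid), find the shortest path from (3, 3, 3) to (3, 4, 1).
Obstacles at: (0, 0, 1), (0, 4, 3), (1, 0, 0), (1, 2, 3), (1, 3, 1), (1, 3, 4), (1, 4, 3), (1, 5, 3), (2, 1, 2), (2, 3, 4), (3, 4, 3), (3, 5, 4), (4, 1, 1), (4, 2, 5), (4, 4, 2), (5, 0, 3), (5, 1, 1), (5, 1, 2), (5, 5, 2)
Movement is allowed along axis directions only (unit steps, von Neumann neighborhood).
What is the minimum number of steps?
3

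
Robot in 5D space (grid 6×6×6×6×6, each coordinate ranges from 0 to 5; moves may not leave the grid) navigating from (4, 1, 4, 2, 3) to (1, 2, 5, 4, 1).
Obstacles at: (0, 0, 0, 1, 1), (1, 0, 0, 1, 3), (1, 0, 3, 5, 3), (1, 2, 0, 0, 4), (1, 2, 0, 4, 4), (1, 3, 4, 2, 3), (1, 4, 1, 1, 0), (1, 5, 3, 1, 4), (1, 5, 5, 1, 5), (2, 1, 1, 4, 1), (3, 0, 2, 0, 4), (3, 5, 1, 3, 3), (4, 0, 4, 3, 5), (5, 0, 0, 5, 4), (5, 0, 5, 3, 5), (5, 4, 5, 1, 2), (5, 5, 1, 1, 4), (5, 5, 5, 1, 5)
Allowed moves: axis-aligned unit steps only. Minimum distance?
9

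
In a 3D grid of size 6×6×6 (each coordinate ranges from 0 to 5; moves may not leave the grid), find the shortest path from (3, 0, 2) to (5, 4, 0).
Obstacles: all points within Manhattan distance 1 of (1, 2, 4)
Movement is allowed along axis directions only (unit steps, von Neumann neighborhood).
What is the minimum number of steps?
8
(one shortest path: (3, 0, 2) → (4, 0, 2) → (5, 0, 2) → (5, 1, 2) → (5, 2, 2) → (5, 3, 2) → (5, 4, 2) → (5, 4, 1) → (5, 4, 0))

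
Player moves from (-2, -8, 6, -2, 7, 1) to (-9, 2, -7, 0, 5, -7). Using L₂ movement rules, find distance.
19.7484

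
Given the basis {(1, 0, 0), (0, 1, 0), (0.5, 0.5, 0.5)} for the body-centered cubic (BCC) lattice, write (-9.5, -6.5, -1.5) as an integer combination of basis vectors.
-8b₁ - 5b₂ - 3b₃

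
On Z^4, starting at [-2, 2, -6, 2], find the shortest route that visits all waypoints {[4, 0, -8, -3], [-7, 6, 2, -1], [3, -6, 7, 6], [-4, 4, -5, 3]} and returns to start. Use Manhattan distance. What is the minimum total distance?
102
(one optimal route: (-2, 2, -6, 2) → (4, 0, -8, -3) → (3, -6, 7, 6) → (-7, 6, 2, -1) → (-4, 4, -5, 3) → (-2, 2, -6, 2))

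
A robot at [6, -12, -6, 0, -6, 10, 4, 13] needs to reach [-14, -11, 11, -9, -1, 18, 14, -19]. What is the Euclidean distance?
44.5421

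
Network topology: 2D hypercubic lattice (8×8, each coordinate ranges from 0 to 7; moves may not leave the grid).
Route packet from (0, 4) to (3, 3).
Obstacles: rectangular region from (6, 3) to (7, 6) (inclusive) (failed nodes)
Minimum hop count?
4
(one shortest path: (0, 4) → (1, 4) → (2, 4) → (3, 4) → (3, 3))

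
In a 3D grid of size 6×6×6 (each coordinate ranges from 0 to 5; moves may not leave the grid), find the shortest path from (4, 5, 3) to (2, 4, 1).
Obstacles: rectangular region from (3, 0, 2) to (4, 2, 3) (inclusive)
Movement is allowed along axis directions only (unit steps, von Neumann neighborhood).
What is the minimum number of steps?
5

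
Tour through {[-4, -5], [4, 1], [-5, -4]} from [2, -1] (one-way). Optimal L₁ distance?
20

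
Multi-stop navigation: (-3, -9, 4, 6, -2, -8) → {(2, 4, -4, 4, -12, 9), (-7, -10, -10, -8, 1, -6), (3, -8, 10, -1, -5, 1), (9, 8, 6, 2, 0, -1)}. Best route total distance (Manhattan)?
171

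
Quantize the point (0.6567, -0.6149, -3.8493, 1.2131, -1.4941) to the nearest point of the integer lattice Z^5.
(1, -1, -4, 1, -1)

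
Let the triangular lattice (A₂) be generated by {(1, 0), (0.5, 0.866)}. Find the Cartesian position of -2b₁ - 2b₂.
(-3, -1.732)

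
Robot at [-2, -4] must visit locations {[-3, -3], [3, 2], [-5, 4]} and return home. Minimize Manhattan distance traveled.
32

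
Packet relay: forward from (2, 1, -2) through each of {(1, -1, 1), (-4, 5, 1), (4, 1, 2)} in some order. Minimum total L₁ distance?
23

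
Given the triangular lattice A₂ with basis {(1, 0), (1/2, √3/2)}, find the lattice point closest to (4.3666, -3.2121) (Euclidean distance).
(4, -3.464)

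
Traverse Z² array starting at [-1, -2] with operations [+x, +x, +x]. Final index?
(2, -2)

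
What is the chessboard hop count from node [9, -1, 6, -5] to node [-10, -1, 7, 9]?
19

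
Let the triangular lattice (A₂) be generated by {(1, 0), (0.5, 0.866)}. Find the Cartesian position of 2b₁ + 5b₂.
(4.5, 4.33)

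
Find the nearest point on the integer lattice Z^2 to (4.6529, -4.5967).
(5, -5)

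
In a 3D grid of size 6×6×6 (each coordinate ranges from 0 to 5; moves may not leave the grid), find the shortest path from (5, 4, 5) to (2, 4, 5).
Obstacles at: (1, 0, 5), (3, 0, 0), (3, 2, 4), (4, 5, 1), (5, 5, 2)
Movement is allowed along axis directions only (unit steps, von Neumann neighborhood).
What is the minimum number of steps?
3
(one shortest path: (5, 4, 5) → (4, 4, 5) → (3, 4, 5) → (2, 4, 5))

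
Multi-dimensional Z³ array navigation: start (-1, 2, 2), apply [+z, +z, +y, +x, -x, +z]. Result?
(-1, 3, 5)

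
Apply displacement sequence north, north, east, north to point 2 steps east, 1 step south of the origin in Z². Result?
(3, 2)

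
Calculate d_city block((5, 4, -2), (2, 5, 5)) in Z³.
11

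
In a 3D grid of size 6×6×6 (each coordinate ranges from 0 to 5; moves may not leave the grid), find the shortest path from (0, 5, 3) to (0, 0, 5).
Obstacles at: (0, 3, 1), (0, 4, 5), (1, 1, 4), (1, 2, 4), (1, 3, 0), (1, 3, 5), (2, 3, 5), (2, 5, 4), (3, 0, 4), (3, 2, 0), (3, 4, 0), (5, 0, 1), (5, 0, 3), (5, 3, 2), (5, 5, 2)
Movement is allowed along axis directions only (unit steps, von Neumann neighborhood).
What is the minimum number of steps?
7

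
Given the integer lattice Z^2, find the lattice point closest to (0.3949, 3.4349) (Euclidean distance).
(0, 3)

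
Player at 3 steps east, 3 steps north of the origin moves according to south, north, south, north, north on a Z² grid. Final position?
(3, 4)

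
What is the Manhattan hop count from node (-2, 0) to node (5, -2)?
9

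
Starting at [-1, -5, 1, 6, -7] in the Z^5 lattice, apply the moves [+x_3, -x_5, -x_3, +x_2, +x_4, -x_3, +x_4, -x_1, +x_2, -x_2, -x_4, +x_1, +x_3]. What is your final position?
(-1, -4, 1, 7, -8)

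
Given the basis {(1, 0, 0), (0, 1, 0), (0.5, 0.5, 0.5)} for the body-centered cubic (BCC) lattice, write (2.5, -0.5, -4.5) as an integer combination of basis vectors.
7b₁ + 4b₂ - 9b₃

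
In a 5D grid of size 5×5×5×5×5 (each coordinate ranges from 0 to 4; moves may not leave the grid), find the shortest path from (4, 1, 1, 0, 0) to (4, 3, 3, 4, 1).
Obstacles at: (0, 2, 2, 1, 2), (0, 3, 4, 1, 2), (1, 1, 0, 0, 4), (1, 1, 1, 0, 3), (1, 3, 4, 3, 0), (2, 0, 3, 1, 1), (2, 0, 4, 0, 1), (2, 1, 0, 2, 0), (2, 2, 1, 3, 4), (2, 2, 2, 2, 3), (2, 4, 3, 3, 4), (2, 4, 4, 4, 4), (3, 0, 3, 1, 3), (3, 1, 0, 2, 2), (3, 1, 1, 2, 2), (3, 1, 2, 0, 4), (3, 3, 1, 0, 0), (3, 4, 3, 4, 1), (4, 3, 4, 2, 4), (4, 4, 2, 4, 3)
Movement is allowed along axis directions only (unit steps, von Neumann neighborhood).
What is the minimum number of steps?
9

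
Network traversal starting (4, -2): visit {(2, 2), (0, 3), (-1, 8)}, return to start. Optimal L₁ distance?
30
(one optimal route: (4, -2) → (2, 2) → (0, 3) → (-1, 8) → (4, -2))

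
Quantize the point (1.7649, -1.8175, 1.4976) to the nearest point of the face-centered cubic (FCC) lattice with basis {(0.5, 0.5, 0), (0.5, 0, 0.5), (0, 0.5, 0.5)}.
(1.5, -2, 1.5)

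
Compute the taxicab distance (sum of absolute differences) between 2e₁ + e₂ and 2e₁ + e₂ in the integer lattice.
0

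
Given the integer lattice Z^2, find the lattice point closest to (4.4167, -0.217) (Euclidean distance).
(4, 0)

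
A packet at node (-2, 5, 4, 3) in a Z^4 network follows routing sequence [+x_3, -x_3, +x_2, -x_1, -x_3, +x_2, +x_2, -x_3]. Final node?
(-3, 8, 2, 3)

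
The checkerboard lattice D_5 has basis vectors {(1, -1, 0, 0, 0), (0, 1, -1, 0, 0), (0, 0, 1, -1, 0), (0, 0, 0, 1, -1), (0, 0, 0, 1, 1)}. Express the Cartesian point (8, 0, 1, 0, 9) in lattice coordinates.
8b₁ + 8b₂ + 9b₃ + 9b₅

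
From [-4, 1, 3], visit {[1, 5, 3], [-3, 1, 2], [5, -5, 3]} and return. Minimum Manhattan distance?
40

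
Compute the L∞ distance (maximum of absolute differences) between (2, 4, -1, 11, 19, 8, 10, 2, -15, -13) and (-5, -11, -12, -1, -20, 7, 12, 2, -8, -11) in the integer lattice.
39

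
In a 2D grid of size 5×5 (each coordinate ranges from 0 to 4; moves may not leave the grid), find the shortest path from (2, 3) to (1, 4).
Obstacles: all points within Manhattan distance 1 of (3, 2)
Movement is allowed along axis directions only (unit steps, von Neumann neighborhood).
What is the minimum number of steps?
2
(one shortest path: (2, 3) → (1, 3) → (1, 4))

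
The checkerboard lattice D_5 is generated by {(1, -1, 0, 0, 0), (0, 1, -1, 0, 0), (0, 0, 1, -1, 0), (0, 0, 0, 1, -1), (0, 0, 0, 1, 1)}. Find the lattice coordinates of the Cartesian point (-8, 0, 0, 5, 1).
-8b₁ - 8b₂ - 8b₃ - 2b₄ - b₅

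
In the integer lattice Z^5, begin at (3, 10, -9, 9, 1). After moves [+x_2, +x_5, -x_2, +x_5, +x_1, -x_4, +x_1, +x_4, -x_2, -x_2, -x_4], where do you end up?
(5, 8, -9, 8, 3)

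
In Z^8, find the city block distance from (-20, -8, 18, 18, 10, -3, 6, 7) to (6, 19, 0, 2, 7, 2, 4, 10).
100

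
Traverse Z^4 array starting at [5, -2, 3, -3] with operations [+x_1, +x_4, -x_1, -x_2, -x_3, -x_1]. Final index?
(4, -3, 2, -2)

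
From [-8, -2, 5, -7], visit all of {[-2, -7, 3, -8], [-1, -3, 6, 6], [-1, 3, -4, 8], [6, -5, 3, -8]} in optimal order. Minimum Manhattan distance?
68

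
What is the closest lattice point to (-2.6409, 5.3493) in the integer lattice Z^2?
(-3, 5)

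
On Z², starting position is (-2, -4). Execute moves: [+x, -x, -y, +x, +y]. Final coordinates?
(-1, -4)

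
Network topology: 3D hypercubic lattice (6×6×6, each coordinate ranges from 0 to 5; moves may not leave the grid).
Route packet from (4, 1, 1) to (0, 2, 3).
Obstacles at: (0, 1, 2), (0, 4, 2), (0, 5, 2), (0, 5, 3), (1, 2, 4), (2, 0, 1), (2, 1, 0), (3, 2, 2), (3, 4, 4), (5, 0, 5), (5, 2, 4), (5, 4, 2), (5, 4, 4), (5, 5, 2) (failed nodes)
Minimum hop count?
7
(one shortest path: (4, 1, 1) → (3, 1, 1) → (2, 1, 1) → (1, 1, 1) → (0, 1, 1) → (0, 2, 1) → (0, 2, 2) → (0, 2, 3))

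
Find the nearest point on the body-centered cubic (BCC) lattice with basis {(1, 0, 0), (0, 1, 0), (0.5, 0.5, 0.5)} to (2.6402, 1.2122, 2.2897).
(2.5, 1.5, 2.5)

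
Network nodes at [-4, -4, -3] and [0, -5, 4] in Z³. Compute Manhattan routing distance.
12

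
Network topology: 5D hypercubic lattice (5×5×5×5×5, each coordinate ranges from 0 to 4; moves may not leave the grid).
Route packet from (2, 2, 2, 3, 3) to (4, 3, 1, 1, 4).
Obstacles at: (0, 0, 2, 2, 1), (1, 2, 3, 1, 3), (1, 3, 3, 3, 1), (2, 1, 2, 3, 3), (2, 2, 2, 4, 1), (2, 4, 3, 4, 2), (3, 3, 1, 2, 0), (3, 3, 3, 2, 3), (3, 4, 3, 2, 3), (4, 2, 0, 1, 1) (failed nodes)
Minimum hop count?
7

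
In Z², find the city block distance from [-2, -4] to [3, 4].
13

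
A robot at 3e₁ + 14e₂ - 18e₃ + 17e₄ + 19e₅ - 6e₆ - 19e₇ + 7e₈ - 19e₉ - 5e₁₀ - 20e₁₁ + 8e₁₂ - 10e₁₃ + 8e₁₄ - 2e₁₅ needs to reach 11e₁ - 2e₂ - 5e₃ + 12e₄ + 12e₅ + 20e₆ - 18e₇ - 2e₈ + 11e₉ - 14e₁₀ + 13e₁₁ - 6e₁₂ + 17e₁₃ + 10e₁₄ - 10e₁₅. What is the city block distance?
208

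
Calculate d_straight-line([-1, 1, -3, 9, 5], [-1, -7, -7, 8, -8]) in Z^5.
15.8114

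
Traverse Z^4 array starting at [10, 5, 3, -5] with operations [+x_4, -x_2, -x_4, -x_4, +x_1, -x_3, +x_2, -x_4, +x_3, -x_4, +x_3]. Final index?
(11, 5, 4, -8)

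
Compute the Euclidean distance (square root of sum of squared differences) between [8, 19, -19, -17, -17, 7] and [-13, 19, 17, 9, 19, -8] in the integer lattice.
62.7216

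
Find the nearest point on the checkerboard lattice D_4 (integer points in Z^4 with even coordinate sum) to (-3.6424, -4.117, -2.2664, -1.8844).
(-4, -4, -2, -2)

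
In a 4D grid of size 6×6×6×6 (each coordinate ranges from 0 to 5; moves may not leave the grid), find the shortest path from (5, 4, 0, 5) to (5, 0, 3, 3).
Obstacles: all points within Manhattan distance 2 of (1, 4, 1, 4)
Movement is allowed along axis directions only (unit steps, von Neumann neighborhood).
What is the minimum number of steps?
9
(one shortest path: (5, 4, 0, 5) → (5, 3, 0, 5) → (5, 2, 0, 5) → (5, 1, 0, 5) → (5, 0, 0, 5) → (5, 0, 1, 5) → (5, 0, 2, 5) → (5, 0, 3, 5) → (5, 0, 3, 4) → (5, 0, 3, 3))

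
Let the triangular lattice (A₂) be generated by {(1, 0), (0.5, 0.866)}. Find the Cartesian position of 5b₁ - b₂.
(4.5, -0.866)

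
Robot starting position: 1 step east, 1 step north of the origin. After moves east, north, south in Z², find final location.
(2, 1)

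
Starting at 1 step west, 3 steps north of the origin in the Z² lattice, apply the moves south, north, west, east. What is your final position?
(-1, 3)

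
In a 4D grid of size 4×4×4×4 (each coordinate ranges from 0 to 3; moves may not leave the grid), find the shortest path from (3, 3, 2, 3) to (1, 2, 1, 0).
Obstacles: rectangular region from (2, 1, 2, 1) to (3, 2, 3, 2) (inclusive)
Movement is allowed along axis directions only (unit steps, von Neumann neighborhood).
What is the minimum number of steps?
7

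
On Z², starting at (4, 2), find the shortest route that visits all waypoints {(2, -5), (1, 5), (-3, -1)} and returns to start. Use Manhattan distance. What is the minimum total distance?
34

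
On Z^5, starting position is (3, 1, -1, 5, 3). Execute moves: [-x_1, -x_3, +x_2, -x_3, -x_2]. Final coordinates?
(2, 1, -3, 5, 3)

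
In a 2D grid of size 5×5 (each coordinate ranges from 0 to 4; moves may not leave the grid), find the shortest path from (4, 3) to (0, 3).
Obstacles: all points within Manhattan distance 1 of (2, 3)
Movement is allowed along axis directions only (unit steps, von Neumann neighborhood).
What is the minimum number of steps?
8
(one shortest path: (4, 3) → (4, 2) → (3, 2) → (3, 1) → (2, 1) → (1, 1) → (0, 1) → (0, 2) → (0, 3))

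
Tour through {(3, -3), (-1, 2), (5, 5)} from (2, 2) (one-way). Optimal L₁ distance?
22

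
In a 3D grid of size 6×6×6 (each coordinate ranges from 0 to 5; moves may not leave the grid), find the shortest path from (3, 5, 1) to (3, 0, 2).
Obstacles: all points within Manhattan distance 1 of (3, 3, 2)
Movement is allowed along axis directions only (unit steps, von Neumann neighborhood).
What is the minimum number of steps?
8
(one shortest path: (3, 5, 1) → (2, 5, 1) → (2, 4, 1) → (2, 3, 1) → (2, 2, 1) → (3, 2, 1) → (3, 1, 1) → (3, 0, 1) → (3, 0, 2))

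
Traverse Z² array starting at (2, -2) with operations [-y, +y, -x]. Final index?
(1, -2)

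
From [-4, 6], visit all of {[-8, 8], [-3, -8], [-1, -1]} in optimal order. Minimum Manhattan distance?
31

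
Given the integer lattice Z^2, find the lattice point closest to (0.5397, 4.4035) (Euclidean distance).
(1, 4)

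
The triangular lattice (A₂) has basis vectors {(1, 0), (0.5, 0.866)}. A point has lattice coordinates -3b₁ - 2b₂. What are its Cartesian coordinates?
(-4, -1.732)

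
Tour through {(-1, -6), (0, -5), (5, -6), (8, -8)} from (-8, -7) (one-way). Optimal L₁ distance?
21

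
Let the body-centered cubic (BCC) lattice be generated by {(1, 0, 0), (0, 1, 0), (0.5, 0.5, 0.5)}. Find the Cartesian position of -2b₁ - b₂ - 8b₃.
(-6, -5, -4)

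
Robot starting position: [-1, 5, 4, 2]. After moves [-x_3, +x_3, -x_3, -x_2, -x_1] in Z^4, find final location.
(-2, 4, 3, 2)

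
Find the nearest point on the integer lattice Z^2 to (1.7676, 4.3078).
(2, 4)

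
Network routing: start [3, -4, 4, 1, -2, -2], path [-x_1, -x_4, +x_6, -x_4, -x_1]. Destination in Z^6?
(1, -4, 4, -1, -2, -1)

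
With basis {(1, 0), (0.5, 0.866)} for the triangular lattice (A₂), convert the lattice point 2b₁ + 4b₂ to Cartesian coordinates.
(4, 3.464)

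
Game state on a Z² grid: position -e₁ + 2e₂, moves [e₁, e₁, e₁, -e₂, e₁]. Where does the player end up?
(3, 1)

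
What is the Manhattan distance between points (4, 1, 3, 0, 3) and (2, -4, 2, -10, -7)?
28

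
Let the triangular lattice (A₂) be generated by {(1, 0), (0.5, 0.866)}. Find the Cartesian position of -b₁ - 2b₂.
(-2, -1.732)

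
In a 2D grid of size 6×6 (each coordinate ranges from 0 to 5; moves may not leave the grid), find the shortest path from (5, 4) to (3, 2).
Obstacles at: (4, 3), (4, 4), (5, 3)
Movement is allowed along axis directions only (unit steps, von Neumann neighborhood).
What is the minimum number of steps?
6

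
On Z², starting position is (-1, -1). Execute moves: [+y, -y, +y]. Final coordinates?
(-1, 0)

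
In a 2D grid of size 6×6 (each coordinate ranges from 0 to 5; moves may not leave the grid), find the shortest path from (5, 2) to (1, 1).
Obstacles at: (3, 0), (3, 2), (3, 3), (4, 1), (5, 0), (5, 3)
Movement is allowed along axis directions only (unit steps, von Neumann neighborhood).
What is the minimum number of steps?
9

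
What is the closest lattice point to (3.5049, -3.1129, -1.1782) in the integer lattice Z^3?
(4, -3, -1)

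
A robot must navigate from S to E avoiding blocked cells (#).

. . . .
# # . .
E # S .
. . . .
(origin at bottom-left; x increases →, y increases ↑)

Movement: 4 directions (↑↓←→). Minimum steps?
4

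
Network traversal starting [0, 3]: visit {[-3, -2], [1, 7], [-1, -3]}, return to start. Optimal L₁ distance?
28
(one optimal route: (0, 3) → (-3, -2) → (-1, -3) → (1, 7) → (0, 3))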